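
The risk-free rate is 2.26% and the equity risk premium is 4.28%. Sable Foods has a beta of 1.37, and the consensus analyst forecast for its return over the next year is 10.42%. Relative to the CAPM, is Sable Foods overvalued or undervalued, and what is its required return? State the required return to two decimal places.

Undervalued; required return 8.12%

Required return = R_f + β·MRP = 2.26% + 1.37 × 4.28% = 8.12%
Forecast 10.42% > required 8.12% → the stock plots above the SML → undervalued.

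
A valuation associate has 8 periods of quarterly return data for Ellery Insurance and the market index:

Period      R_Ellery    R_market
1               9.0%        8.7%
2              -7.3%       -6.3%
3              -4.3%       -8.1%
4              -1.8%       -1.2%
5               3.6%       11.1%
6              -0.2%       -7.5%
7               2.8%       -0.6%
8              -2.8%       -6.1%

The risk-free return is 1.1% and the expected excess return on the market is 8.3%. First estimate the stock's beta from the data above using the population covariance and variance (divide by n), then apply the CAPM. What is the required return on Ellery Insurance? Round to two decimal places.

5.75%

Mean R_i = (9.0 − 7.3 − 4.3 − 1.8 + 3.6 − 0.2 + 2.8 − 2.8) / 8 = -0.1250%
Mean R_m = (8.7 − 6.3 − 8.1 − 1.2 + 11.1 − 7.5 − 0.6 − 6.1) / 8 = -1.2500%
Σ(R_i − R̄_i)(R_m − R̄_m) = 216.8900  ⇒  Cov = 216.8900 / 8 = 27.1113
Σ(R_m − R̄_m)² = 386.9600  ⇒  Var(R_m) = 386.9600 / 8 = 48.3700
β = Cov / Var(R_m) = 27.1113 / 48.3700 = 0.5605
E(R) = R_f + β × MRP = 1.1% + 0.5605 × 8.3% = 5.75%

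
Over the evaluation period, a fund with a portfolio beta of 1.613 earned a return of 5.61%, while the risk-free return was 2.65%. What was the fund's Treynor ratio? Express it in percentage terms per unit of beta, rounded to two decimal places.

Treynor = (R_P − R_f) / β_P = (5.61% − 2.65%) / 1.6130 = 2.96% / 1.6130 = 1.84%

1.84%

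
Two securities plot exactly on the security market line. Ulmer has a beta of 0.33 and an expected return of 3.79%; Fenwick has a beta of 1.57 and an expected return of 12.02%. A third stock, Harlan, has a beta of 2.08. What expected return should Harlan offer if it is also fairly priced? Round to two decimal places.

MRP (SML slope) = (12.02% − 3.79%) / (1.57 − 0.33) = 8.23% / 1.24 = 6.6371%
R_f (intercept) = 3.79% − 0.33 × 6.6371% = 1.5998%
E(R_Harlan) = R_f + β × MRP = 1.5998% + 2.08 × 6.6371% = 15.40%

15.40%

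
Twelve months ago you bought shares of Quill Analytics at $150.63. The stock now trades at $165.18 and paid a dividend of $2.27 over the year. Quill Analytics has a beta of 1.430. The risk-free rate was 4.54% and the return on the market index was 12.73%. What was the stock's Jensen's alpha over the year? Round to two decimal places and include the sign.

-5.09%

Realised HPR = (P1 + D1 − P0) / P0 = (165.18 + 2.27 − 150.63) / 150.63 = 16.82 / 150.63 = 11.1664%
MRP = 12.73% − 4.54% = 8.19%
CAPM required = R_f + β·MRP = 4.54% + 1.430 × 8.19% = 16.25170%
α = realised − required = 11.1664% − 16.25170% = -5.09%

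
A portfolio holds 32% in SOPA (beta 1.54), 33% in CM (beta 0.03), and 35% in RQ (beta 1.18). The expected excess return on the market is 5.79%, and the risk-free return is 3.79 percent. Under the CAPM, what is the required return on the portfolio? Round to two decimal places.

β_P = Σ w_i β_i = 0.32×1.54 + 0.33×0.03 + 0.35×1.18 = 0.9157
E(R_P) = R_f + β_P × MRP = 3.79% + 0.9157 × 5.79% = 9.09%

9.09%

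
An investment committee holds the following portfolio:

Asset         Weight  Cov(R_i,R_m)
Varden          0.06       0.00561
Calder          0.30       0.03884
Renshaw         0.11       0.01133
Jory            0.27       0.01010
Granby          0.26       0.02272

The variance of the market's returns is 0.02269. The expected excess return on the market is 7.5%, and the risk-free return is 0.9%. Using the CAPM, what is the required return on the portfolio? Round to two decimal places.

8.13%

β_Varden = 0.00561 / 0.02269 = 0.2472
β_Calder = 0.03884 / 0.02269 = 1.7118
β_Renshaw = 0.01133 / 0.02269 = 0.4993
β_Jory = 0.01010 / 0.02269 = 0.4451
β_Granby = 0.02272 / 0.02269 = 1.0013
β_P = Σ w_i β_i = 0.06×0.2472 + 0.30×1.7118 + 0.11×0.4993 + 0.27×0.4451 + 0.26×1.0013 = 0.9638
E(R_P) = R_f + β_P × MRP = 0.9% + 0.9638 × 7.5% = 8.13%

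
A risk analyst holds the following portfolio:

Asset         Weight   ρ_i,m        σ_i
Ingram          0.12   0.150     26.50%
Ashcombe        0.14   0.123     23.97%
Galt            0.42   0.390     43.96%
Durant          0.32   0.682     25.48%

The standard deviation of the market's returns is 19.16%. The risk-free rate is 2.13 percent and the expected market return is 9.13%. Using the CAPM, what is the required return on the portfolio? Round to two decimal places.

β_Ingram = 0.150 × 26.50% / 19.16% = 0.2075
β_Ashcombe = 0.123 × 23.97% / 19.16% = 0.1539
β_Galt = 0.390 × 43.96% / 19.16% = 0.8948
β_Durant = 0.682 × 25.48% / 19.16% = 0.9070
β_P = Σ w_i β_i = 0.12×0.2075 + 0.14×0.1539 + 0.42×0.8948 + 0.32×0.9070 = 0.7125
MRP = 9.13% − 2.13% = 7.00%
E(R_P) = R_f + β_P × MRP = 2.13% + 0.7125 × 7.00% = 7.12%

7.12%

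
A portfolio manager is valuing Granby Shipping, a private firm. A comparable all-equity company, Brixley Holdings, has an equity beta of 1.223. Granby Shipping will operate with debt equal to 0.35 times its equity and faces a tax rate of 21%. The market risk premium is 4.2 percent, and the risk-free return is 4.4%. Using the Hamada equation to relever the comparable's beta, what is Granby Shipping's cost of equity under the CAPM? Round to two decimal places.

10.96%

β_L = β_U × [1 + (1 − t)(D/E)] = 1.223 × [1 + (1 − 0.21) × 0.35]
    = 1.223 × [1 + 0.79 × 0.35] = 1.223 × 1.2765 = 1.5612
E(R) = R_f + β_L × MRP = 4.4% + 1.5612 × 4.2% = 10.96%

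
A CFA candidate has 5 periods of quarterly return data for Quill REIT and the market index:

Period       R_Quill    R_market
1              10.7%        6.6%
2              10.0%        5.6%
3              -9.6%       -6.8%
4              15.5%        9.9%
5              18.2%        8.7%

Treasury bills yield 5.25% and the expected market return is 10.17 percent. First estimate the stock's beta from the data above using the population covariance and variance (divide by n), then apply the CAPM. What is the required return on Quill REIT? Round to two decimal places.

Mean R_i = (10.7 + 10.0 − 9.6 + 15.5 + 18.2) / 5 = 8.9600%
Mean R_m = (6.6 + 5.6 − 6.8 + 9.9 + 8.7) / 5 = 4.8000%
Σ(R_i − R̄_i)(R_m − R̄_m) = 288.6500  ⇒  Cov = 288.6500 / 5 = 57.7300
Σ(R_m − R̄_m)² = 179.6600  ⇒  Var(R_m) = 179.6600 / 5 = 35.9320
β = Cov / Var(R_m) = 57.7300 / 35.9320 = 1.6066
MRP = 10.17% − 5.25% = 4.92%
E(R) = R_f + β × MRP = 5.25% + 1.6066 × 4.92% = 13.15%

13.15%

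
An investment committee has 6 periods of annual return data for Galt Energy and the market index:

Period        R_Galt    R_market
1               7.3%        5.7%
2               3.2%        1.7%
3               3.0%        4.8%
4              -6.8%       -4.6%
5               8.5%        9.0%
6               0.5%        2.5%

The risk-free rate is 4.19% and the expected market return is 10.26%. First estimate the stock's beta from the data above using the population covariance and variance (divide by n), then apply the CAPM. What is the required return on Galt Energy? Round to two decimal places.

11.09%

Mean R_i = (7.3 + 3.2 + 3.0 − 6.8 + 8.5 + 0.5) / 6 = 2.6167%
Mean R_m = (5.7 + 1.7 + 4.8 − 4.6 + 9.0 + 2.5) / 6 = 3.1833%
Σ(R_i − R̄_i)(R_m − R̄_m) = 120.5017  ⇒  Cov = 120.5017 / 6 = 20.0836
Σ(R_m − R̄_m)² = 106.0283  ⇒  Var(R_m) = 106.0283 / 6 = 17.6714
β = Cov / Var(R_m) = 20.0836 / 17.6714 = 1.1365
MRP = 10.26% − 4.19% = 6.07%
E(R) = R_f + β × MRP = 4.19% + 1.1365 × 6.07% = 11.09%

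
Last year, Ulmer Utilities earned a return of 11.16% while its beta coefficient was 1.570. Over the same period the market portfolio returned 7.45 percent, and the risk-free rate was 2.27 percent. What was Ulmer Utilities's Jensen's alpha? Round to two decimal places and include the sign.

Market excess return = 7.45% − 2.27% = 5.18%
CAPM benchmark = R_f + β(R_m − R_f) = 2.27% + 1.570 × 5.18% = 10.40260%
α = actual − benchmark = 11.16% − 10.40260% = +0.76%

+0.76%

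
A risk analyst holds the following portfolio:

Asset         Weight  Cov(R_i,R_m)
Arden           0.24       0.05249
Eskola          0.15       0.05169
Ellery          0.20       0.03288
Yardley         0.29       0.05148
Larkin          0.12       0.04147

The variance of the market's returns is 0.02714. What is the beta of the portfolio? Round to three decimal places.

1.726

β_Arden = 0.05249 / 0.02714 = 1.9340
β_Eskola = 0.05169 / 0.02714 = 1.9046
β_Ellery = 0.03288 / 0.02714 = 1.2115
β_Yardley = 0.05148 / 0.02714 = 1.8968
β_Larkin = 0.04147 / 0.02714 = 1.5280
β_P = Σ w_i β_i = 0.24×1.9340 + 0.15×1.9046 + 0.20×1.2115 + 0.29×1.8968 + 0.12×1.5280 = 1.7256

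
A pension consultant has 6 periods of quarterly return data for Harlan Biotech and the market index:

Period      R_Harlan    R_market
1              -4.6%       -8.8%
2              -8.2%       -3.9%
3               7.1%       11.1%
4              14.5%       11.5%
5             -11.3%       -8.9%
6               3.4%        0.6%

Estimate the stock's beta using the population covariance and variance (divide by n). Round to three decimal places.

0.984

Mean R_i = (-4.6 − 8.2 + 7.1 + 14.5 − 11.3 + 3.4) / 6 = 0.1500%
Mean R_m = (-8.8 − 3.9 + 11.1 + 11.5 − 8.9 + 0.6) / 6 = 0.2667%
Σ(R_i − R̄_i)(R_m − R̄_m) = 420.3900  ⇒  Cov = 420.3900 / 6 = 70.0650
Σ(R_m − R̄_m)² = 427.2533  ⇒  Var(R_m) = 427.2533 / 6 = 71.2089
β = Cov / Var(R_m) = 70.0650 / 71.2089 = 0.9839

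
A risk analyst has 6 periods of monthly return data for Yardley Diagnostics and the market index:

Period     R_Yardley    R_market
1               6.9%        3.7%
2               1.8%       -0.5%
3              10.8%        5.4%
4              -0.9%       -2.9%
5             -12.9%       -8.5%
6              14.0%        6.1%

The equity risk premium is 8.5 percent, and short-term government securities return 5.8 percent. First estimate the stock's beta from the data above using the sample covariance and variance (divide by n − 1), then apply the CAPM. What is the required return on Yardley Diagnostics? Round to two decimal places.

20.21%

Mean R_i = (6.9 + 1.8 + 10.8 − 0.9 − 12.9 + 14.0) / 6 = 3.2833%
Mean R_m = (3.7 − 0.5 + 5.4 − 2.9 − 8.5 + 6.1) / 6 = 0.5500%
Σ(R_i − R̄_i)(R_m − R̄_m) = 269.7750  ⇒  Cov = 269.7750 / 5 = 53.9550
Σ(R_m − R̄_m)² = 159.1550  ⇒  Var(R_m) = 159.1550 / 5 = 31.8310
β = Cov / Var(R_m) = 53.9550 / 31.8310 = 1.6950
E(R) = R_f + β × MRP = 5.8% + 1.6950 × 8.5% = 20.21%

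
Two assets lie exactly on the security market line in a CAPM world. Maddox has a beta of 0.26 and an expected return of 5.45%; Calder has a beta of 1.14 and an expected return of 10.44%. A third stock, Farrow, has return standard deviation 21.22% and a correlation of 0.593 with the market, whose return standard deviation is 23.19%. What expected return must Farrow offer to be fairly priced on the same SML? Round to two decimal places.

MRP = (10.44% − 5.45%) / (1.14 − 0.26) = 5.6705%
R_f = 5.45% − 0.26 × 5.6705% = 3.9757%
β_Farrow = ρ·σ_i/σ_m = 0.593 × 21.22 / 23.19 = 0.5426
E(R_Farrow) = R_f + β × MRP = 3.9757% + 0.5426 × 5.6705% = 7.05%

7.05%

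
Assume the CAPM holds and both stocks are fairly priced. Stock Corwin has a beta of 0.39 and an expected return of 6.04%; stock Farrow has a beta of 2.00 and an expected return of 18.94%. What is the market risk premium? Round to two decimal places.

8.01%

Both satisfy E(R) = R_f + β·MRP, so the slope of the SML is
MRP = (18.94% − 6.04%) / (2.00 − 0.39) = 12.90% / 1.61 = 8.0124%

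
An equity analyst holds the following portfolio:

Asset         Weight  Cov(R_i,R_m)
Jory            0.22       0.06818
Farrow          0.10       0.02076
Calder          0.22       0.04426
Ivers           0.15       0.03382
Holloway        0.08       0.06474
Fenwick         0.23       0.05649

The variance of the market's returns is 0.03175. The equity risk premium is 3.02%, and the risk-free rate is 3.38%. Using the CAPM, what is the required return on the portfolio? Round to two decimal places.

8.14%

β_Jory = 0.06818 / 0.03175 = 2.1474
β_Farrow = 0.02076 / 0.03175 = 0.6539
β_Calder = 0.04426 / 0.03175 = 1.3940
β_Ivers = 0.03382 / 0.03175 = 1.0652
β_Holloway = 0.06474 / 0.03175 = 2.0391
β_Fenwick = 0.05649 / 0.03175 = 1.7792
β_P = Σ w_i β_i = 0.22×2.1474 + 0.10×0.6539 + 0.22×1.3940 + 0.15×1.0652 + 0.08×2.0391 + 0.23×1.7792 = 1.5766
E(R_P) = R_f + β_P × MRP = 3.38% + 1.5766 × 3.02% = 8.14%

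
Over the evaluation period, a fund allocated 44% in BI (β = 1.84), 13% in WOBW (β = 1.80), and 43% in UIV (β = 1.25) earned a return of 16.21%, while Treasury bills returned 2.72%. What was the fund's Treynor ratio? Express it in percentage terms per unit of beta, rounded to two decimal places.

β_P = 0.44×1.84 + 0.13×1.80 + 0.43×1.25 = 1.5811
Treynor = (R_P − R_f) / β_P = (16.21% − 2.72%) / 1.5811 = 13.49% / 1.5811 = 8.53%

8.53%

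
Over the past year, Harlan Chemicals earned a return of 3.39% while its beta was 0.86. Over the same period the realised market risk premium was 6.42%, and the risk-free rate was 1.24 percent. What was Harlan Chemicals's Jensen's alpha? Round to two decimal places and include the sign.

-3.37%

CAPM benchmark = R_f + β(R_m − R_f) = 1.24% + 0.86 × 6.42% = 6.7612%
α = actual − benchmark = 3.39% − 6.7612% = -3.37%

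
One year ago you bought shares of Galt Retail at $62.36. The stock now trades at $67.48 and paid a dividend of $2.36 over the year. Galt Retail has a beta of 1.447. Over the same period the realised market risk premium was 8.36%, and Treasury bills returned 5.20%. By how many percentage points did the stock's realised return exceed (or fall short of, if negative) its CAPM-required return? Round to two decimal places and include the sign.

Realised HPR = (P1 + D1 − P0) / P0 = (67.48 + 2.36 − 62.36) / 62.36 = 7.48 / 62.36 = 11.9949%
CAPM required = R_f + β·MRP = 5.20% + 1.447 × 8.36% = 17.29692%
α = realised − required = 11.9949% − 17.29692% = -5.30%

-5.30%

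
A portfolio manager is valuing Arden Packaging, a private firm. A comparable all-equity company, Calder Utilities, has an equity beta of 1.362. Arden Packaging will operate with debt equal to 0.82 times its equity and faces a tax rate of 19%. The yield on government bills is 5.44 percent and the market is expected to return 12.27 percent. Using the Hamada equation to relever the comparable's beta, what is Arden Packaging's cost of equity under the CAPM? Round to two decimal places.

β_L = β_U × [1 + (1 − t)(D/E)] = 1.362 × [1 + (1 − 0.19) × 0.82]
    = 1.362 × [1 + 0.81 × 0.82] = 1.362 × 1.6642 = 2.2666
MRP = 12.27% − 5.44% = 6.83%
E(R) = R_f + β_L × MRP = 5.44% + 2.2666 × 6.83% = 20.92%

20.92%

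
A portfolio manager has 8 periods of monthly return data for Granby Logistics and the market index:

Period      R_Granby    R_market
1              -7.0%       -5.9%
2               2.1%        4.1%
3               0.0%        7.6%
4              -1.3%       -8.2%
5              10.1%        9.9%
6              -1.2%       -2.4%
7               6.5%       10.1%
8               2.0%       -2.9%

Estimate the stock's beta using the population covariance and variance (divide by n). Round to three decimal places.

0.554

Mean R_i = (-7.0 + 2.1 + 0.0 − 1.3 + 10.1 − 1.2 + 6.5 + 2.0) / 8 = 1.4000%
Mean R_m = (-5.9 + 4.1 + 7.6 − 8.2 + 9.9 − 2.4 + 10.1 − 2.9) / 8 = 1.5375%
Σ(R_i − R̄_i)(R_m − R̄_m) = 206.0700  ⇒  Cov = 206.0700 / 8 = 25.7588
Σ(R_m − R̄_m)² = 371.8988  ⇒  Var(R_m) = 371.8988 / 8 = 46.4874
β = Cov / Var(R_m) = 25.7588 / 46.4874 = 0.5541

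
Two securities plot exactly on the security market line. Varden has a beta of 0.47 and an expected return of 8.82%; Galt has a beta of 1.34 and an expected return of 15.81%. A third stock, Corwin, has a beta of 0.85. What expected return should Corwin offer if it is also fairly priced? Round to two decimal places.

MRP (SML slope) = (15.81% − 8.82%) / (1.34 − 0.47) = 6.99% / 0.87 = 8.0345%
R_f (intercept) = 8.82% − 0.47 × 8.0345% = 5.0438%
E(R_Corwin) = R_f + β × MRP = 5.0438% + 0.85 × 8.0345% = 11.87%

11.87%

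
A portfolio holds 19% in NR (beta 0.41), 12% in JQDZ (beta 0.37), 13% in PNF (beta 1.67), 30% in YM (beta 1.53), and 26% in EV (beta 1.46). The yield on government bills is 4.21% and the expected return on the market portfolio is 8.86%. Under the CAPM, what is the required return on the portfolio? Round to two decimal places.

9.69%

β_P = Σ w_i β_i = 0.19×0.41 + 0.12×0.37 + 0.13×1.67 + 0.30×1.53 + 0.26×1.46 = 1.1780
MRP = 8.86% − 4.21% = 4.65%
E(R_P) = R_f + β_P × MRP = 4.21% + 1.1780 × 4.65% = 9.69%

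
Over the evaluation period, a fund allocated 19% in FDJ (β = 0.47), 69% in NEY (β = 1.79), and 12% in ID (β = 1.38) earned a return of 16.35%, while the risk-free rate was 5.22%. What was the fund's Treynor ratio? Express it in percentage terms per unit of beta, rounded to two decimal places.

β_P = 0.19×0.47 + 0.69×1.79 + 0.12×1.38 = 1.4900
Treynor = (R_P − R_f) / β_P = (16.35% − 5.22%) / 1.4900 = 11.13% / 1.4900 = 7.47%

7.47%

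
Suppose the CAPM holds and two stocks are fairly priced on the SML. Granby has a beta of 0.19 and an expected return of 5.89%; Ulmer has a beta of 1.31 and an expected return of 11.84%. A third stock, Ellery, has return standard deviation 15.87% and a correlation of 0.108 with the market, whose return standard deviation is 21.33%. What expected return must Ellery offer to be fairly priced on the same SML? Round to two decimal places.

5.31%

MRP = (11.84% − 5.89%) / (1.31 − 0.19) = 5.3125%
R_f = 5.89% − 0.19 × 5.3125% = 4.8806%
β_Ellery = ρ·σ_i/σ_m = 0.108 × 15.87 / 21.33 = 0.0804
E(R_Ellery) = R_f + β × MRP = 4.8806% + 0.0804 × 5.3125% = 5.31%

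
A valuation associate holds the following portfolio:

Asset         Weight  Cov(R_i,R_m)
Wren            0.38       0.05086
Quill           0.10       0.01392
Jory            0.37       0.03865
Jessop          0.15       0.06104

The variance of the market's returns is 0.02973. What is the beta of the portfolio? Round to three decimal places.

β_Wren = 0.05086 / 0.02973 = 1.7107
β_Quill = 0.01392 / 0.02973 = 0.4682
β_Jory = 0.03865 / 0.02973 = 1.3000
β_Jessop = 0.06104 / 0.02973 = 2.0531
β_P = Σ w_i β_i = 0.38×1.7107 + 0.10×0.4682 + 0.37×1.3000 + 0.15×2.0531 = 1.4859

1.486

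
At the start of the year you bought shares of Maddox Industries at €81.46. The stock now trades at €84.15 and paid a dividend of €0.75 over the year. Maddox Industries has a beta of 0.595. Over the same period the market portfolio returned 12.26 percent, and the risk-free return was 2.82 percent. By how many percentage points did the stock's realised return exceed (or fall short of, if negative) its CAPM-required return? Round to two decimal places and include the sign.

Realised HPR = (P1 + D1 − P0) / P0 = (84.15 + 0.75 − 81.46) / 81.46 = 3.44 / 81.46 = 4.2229%
MRP = 12.26% − 2.82% = 9.44%
CAPM required = R_f + β·MRP = 2.82% + 0.595 × 9.44% = 8.43680%
α = realised − required = 4.2229% − 8.43680% = -4.21%

-4.21%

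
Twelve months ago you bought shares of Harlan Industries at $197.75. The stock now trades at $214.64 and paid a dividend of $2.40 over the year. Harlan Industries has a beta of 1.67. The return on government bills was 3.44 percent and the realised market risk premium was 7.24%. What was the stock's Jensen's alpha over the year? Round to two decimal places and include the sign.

-5.78%

Realised HPR = (P1 + D1 − P0) / P0 = (214.64 + 2.40 − 197.75) / 197.75 = 19.29 / 197.75 = 9.7547%
CAPM required = R_f + β·MRP = 3.44% + 1.67 × 7.24% = 15.5308%
α = realised − required = 9.7547% − 15.5308% = -5.78%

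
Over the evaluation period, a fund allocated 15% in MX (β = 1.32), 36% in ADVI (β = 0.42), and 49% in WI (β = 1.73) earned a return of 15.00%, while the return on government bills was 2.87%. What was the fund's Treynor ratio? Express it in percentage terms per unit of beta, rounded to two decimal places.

10.13%

β_P = 0.15×1.32 + 0.36×0.42 + 0.49×1.73 = 1.1969
Treynor = (R_P − R_f) / β_P = (15.00% − 2.87%) / 1.1969 = 12.13% / 1.1969 = 10.13%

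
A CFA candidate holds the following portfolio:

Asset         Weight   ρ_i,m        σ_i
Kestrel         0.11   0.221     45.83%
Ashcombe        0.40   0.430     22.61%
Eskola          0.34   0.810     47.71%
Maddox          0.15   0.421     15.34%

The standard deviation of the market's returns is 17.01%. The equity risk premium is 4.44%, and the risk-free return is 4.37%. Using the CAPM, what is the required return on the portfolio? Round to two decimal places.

9.36%

β_Kestrel = 0.221 × 45.83% / 17.01% = 0.5954
β_Ashcombe = 0.430 × 22.61% / 17.01% = 0.5716
β_Eskola = 0.810 × 47.71% / 17.01% = 2.2719
β_Maddox = 0.421 × 15.34% / 17.01% = 0.3797
β_P = Σ w_i β_i = 0.11×0.5954 + 0.40×0.5716 + 0.34×2.2719 + 0.15×0.3797 = 1.1235
E(R_P) = R_f + β_P × MRP = 4.37% + 1.1235 × 4.44% = 9.36%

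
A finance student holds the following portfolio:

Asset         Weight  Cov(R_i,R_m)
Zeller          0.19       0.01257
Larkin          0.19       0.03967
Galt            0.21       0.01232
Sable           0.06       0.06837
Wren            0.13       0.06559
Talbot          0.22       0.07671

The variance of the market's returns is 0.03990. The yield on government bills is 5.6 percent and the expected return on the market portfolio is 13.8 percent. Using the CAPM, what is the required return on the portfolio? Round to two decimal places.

14.24%

β_Zeller = 0.01257 / 0.03990 = 0.3150
β_Larkin = 0.03967 / 0.03990 = 0.9942
β_Galt = 0.01232 / 0.03990 = 0.3088
β_Sable = 0.06837 / 0.03990 = 1.7135
β_Wren = 0.06559 / 0.03990 = 1.6439
β_Talbot = 0.07671 / 0.03990 = 1.9226
β_P = Σ w_i β_i = 0.19×0.3150 + 0.19×0.9942 + 0.21×0.3088 + 0.06×1.7135 + 0.13×1.6439 + 0.22×1.9226 = 1.0531
MRP = 13.8% − 5.6% = 8.20%
E(R_P) = R_f + β_P × MRP = 5.6% + 1.0531 × 8.2% = 14.24%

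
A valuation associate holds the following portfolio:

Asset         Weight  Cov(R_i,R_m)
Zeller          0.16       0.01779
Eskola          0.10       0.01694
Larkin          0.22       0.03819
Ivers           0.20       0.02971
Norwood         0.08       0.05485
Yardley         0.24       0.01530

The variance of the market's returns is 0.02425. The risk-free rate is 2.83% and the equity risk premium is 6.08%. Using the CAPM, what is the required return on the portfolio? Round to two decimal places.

β_Zeller = 0.01779 / 0.02425 = 0.7336
β_Eskola = 0.01694 / 0.02425 = 0.6986
β_Larkin = 0.03819 / 0.02425 = 1.5748
β_Ivers = 0.02971 / 0.02425 = 1.2252
β_Norwood = 0.05485 / 0.02425 = 2.2619
β_Yardley = 0.01530 / 0.02425 = 0.6309
β_P = Σ w_i β_i = 0.16×0.7336 + 0.10×0.6986 + 0.22×1.5748 + 0.20×1.2252 + 0.08×2.2619 + 0.24×0.6309 = 1.1111
E(R_P) = R_f + β_P × MRP = 2.83% + 1.1111 × 6.08% = 9.59%

9.59%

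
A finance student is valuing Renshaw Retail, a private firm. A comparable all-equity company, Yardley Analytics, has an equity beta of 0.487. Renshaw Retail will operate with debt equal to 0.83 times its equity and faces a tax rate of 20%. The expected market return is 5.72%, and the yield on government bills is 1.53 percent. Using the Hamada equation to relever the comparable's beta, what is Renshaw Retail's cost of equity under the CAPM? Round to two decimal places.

4.93%

β_L = β_U × [1 + (1 − t)(D/E)] = 0.487 × [1 + (1 − 0.20) × 0.83]
    = 0.487 × [1 + 0.80 × 0.83] = 0.487 × 1.6640 = 0.8104
MRP = 5.72% − 1.53% = 4.19%
E(R) = R_f + β_L × MRP = 1.53% + 0.8104 × 4.19% = 4.93%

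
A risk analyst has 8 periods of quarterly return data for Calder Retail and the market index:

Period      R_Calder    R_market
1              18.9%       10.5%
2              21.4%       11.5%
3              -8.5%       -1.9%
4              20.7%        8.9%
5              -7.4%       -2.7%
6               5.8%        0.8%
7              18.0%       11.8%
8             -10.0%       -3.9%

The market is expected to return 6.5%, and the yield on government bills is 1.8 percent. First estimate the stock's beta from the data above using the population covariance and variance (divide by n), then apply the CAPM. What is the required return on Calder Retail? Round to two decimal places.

11.12%

Mean R_i = (18.9 + 21.4 − 8.5 + 20.7 − 7.4 + 5.8 + 18.0 − 10.0) / 8 = 7.3625%
Mean R_m = (10.5 + 11.5 − 1.9 + 8.9 − 2.7 + 0.8 + 11.8 − 3.9) / 8 = 4.3750%
Σ(R_i − R̄_i)(R_m − R̄_m) = 663.2625  ⇒  Cov = 663.2625 / 8 = 82.9078
Σ(R_m − R̄_m)² = 334.5750  ⇒  Var(R_m) = 334.5750 / 8 = 41.8219
β = Cov / Var(R_m) = 82.9078 / 41.8219 = 1.9824
MRP = 6.5% − 1.8% = 4.70%
E(R) = R_f + β × MRP = 1.8% + 1.9824 × 4.7% = 11.12%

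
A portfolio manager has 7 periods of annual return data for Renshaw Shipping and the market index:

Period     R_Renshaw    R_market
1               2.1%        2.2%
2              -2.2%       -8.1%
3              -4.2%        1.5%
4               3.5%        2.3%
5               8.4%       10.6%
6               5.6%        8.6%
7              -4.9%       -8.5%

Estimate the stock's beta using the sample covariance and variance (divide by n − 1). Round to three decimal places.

Mean R_i = (2.1 − 2.2 − 4.2 + 3.5 + 8.4 + 5.6 − 4.9) / 7 = 1.1857%
Mean R_m = (2.2 − 8.1 + 1.5 + 2.3 + 10.6 + 8.6 − 8.5) / 7 = 1.2286%
Σ(R_i − R̄_i)(R_m − R̄_m) = 192.8429  ⇒  Cov = 192.8429 / 6 = 32.1405
Σ(R_m − R̄_m)² = 325.9943  ⇒  Var(R_m) = 325.9943 / 6 = 54.3324
β = Cov / Var(R_m) = 32.1405 / 54.3324 = 0.5916

0.592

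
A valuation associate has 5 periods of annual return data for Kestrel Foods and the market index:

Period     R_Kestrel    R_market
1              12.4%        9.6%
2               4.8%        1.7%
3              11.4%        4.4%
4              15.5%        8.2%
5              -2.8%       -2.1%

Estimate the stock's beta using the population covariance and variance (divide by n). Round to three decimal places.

1.431

Mean R_i = (12.4 + 4.8 + 11.4 + 15.5 − 2.8) / 5 = 8.2600%
Mean R_m = (9.6 + 1.7 + 4.4 + 8.2 − 2.1) / 5 = 4.3600%
Σ(R_i − R̄_i)(R_m − R̄_m) = 130.2720  ⇒  Cov = 130.2720 / 5 = 26.0544
Σ(R_m − R̄_m)² = 91.0120  ⇒  Var(R_m) = 91.0120 / 5 = 18.2024
β = Cov / Var(R_m) = 26.0544 / 18.2024 = 1.4314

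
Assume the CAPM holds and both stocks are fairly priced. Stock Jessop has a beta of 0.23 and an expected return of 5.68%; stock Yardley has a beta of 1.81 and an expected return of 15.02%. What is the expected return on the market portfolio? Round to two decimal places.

10.23%

Both satisfy E(R) = R_f + β·MRP, so the slope of the SML is
MRP = (15.02% − 5.68%) / (1.81 − 0.23) = 9.34% / 1.58 = 5.9114%
R_f = E(R_Jessop) − β_Jessop·MRP = 5.68% − 0.23 × 5.9114% = 4.3204%
E(R_m) = R_f + MRP = 4.3204% + 5.9114% = 10.23%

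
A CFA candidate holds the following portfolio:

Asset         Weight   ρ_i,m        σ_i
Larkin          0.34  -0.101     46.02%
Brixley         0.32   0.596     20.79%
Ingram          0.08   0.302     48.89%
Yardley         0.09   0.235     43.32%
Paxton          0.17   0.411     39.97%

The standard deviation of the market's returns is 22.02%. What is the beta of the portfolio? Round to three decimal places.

0.330

β_Larkin = -0.101 × 46.02% / 22.02% = -0.2111
β_Brixley = 0.596 × 20.79% / 22.02% = 0.5627
β_Ingram = 0.302 × 48.89% / 22.02% = 0.6705
β_Yardley = 0.235 × 43.32% / 22.02% = 0.4623
β_Paxton = 0.411 × 39.97% / 22.02% = 0.7460
β_P = Σ w_i β_i = 0.34×-0.2111 + 0.32×0.5627 + 0.08×0.6705 + 0.09×0.4623 + 0.17×0.7460 = 0.3304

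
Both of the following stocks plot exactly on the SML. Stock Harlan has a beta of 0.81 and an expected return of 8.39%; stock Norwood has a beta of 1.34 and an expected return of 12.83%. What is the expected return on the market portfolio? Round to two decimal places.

9.98%

Both satisfy E(R) = R_f + β·MRP, so the slope of the SML is
MRP = (12.83% − 8.39%) / (1.34 − 0.81) = 4.44% / 0.53 = 8.3774%
R_f = E(R_Harlan) − β_Harlan·MRP = 8.39% − 0.81 × 8.3774% = 1.6043%
E(R_m) = R_f + MRP = 1.6043% + 8.3774% = 9.98%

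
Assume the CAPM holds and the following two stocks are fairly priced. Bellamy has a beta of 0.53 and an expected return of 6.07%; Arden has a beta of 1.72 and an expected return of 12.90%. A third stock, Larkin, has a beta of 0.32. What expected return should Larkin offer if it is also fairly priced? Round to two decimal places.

4.86%

MRP (SML slope) = (12.90% − 6.07%) / (1.72 − 0.53) = 6.83% / 1.19 = 5.7395%
R_f (intercept) = 6.07% − 0.53 × 5.7395% = 3.0281%
E(R_Larkin) = R_f + β × MRP = 3.0281% + 0.32 × 5.7395% = 4.86%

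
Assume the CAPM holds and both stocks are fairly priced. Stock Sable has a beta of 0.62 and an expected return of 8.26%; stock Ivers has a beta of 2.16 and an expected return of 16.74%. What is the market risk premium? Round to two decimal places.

Both satisfy E(R) = R_f + β·MRP, so the slope of the SML is
MRP = (16.74% − 8.26%) / (2.16 − 0.62) = 8.48% / 1.54 = 5.5065%

5.51%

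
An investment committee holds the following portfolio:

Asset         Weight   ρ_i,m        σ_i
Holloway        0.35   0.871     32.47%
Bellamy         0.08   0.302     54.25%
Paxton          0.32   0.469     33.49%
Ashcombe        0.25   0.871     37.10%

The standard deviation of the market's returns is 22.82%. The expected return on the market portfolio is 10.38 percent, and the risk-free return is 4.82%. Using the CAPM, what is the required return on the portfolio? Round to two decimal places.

10.74%

β_Holloway = 0.871 × 32.47% / 22.82% = 1.2393
β_Bellamy = 0.302 × 54.25% / 22.82% = 0.7179
β_Paxton = 0.469 × 33.49% / 22.82% = 0.6883
β_Ashcombe = 0.871 × 37.10% / 22.82% = 1.4160
β_P = Σ w_i β_i = 0.35×1.2393 + 0.08×0.7179 + 0.32×0.6883 + 0.25×1.4160 = 1.0654
MRP = 10.38% − 4.82% = 5.56%
E(R_P) = R_f + β_P × MRP = 4.82% + 1.0654 × 5.56% = 10.74%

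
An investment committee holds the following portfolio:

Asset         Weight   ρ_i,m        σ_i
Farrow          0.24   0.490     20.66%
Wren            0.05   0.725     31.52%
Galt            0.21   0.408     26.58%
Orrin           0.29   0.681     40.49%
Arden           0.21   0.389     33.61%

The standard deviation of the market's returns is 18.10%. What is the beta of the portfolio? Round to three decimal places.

β_Farrow = 0.490 × 20.66% / 18.10% = 0.5593
β_Wren = 0.725 × 31.52% / 18.10% = 1.2625
β_Galt = 0.408 × 26.58% / 18.10% = 0.5992
β_Orrin = 0.681 × 40.49% / 18.10% = 1.5234
β_Arden = 0.389 × 33.61% / 18.10% = 0.7223
β_P = Σ w_i β_i = 0.24×0.5593 + 0.05×1.2625 + 0.21×0.5992 + 0.29×1.5234 + 0.21×0.7223 = 0.9167

0.917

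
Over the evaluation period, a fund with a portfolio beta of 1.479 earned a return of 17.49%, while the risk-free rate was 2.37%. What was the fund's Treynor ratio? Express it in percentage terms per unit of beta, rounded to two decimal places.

10.22%

Treynor = (R_P − R_f) / β_P = (17.49% − 2.37%) / 1.4790 = 15.12% / 1.4790 = 10.22%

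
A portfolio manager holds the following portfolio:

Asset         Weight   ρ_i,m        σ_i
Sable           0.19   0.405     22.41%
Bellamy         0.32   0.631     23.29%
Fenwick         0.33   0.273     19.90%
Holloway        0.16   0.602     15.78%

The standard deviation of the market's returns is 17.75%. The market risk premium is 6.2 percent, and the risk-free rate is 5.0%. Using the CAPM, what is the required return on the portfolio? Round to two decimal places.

β_Sable = 0.405 × 22.41% / 17.75% = 0.5113
β_Bellamy = 0.631 × 23.29% / 17.75% = 0.8279
β_Fenwick = 0.273 × 19.90% / 17.75% = 0.3061
β_Holloway = 0.602 × 15.78% / 17.75% = 0.5352
β_P = Σ w_i β_i = 0.19×0.5113 + 0.32×0.8279 + 0.33×0.3061 + 0.16×0.5352 = 0.5487
E(R_P) = R_f + β_P × MRP = 5.0% + 0.5487 × 6.2% = 8.40%

8.40%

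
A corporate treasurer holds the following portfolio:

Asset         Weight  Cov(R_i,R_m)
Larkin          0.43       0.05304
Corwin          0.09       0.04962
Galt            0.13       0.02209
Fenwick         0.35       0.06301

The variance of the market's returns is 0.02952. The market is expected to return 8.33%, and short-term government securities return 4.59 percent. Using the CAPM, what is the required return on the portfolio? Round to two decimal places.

β_Larkin = 0.05304 / 0.02952 = 1.7967
β_Corwin = 0.04962 / 0.02952 = 1.6809
β_Galt = 0.02209 / 0.02952 = 0.7483
β_Fenwick = 0.06301 / 0.02952 = 2.1345
β_P = Σ w_i β_i = 0.43×1.7967 + 0.09×1.6809 + 0.13×0.7483 + 0.35×2.1345 = 1.7682
MRP = 8.33% − 4.59% = 3.74%
E(R_P) = R_f + β_P × MRP = 4.59% + 1.7682 × 3.74% = 11.20%

11.20%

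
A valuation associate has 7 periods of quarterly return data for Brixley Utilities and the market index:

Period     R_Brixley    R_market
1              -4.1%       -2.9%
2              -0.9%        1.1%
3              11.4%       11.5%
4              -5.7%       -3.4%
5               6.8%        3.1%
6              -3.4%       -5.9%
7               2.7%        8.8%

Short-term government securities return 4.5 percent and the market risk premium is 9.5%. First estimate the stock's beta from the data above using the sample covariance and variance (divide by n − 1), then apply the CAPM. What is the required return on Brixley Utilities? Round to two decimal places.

Mean R_i = (-4.1 − 0.9 + 11.4 − 5.7 + 6.8 − 3.4 + 2.7) / 7 = 0.9714%
Mean R_m = (-2.9 + 1.1 + 11.5 − 3.4 + 3.1 − 5.9 + 8.8) / 7 = 1.7571%
Σ(R_i − R̄_i)(R_m − R̄_m) = 214.3314  ⇒  Cov = 214.3314 / 6 = 35.7219
Σ(R_m − R̄_m)² = 253.6771  ⇒  Var(R_m) = 253.6771 / 6 = 42.2795
β = Cov / Var(R_m) = 35.7219 / 42.2795 = 0.8449
E(R) = R_f + β × MRP = 4.5% + 0.8449 × 9.5% = 12.53%

12.53%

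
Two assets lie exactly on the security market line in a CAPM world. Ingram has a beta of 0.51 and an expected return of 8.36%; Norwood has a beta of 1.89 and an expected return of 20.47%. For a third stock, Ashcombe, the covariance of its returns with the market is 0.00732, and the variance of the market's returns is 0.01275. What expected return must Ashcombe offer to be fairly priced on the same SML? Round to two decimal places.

8.92%

MRP = (20.47% − 8.36%) / (1.89 − 0.51) = 8.7754%
R_f = 8.36% − 0.51 × 8.7754% = 3.8845%
β_Ashcombe = Cov / Var(R_m) = 0.00732 / 0.01275 = 0.5741
E(R_Ashcombe) = R_f + β × MRP = 3.8845% + 0.5741 × 8.7754% = 8.92%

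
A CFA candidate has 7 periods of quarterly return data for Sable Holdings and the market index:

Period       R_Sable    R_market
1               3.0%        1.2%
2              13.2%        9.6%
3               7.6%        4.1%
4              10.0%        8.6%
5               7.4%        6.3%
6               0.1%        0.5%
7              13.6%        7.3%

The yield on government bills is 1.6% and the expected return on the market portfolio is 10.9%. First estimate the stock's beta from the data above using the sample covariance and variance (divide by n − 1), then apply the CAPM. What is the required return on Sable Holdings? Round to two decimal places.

13.72%

Mean R_i = (3.0 + 13.2 + 7.6 + 10.0 + 7.4 + 0.1 + 13.6) / 7 = 7.8429%
Mean R_m = (1.2 + 9.6 + 4.1 + 8.6 + 6.3 + 0.5 + 7.3) / 7 = 5.3714%
Σ(R_i − R̄_i)(R_m − R̄_m) = 98.5386  ⇒  Cov = 98.5386 / 6 = 16.4231
Σ(R_m − R̄_m)² = 75.6343  ⇒  Var(R_m) = 75.6343 / 6 = 12.6057
β = Cov / Var(R_m) = 16.4231 / 12.6057 = 1.3028
MRP = 10.9% − 1.6% = 9.30%
E(R) = R_f + β × MRP = 1.6% + 1.3028 × 9.3% = 13.72%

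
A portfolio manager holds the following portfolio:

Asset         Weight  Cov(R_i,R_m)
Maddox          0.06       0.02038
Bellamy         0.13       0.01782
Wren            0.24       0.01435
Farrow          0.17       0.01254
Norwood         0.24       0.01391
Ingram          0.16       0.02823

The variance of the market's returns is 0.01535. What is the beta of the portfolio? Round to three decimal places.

1.106

β_Maddox = 0.02038 / 0.01535 = 1.3277
β_Bellamy = 0.01782 / 0.01535 = 1.1609
β_Wren = 0.01435 / 0.01535 = 0.9349
β_Farrow = 0.01254 / 0.01535 = 0.8169
β_Norwood = 0.01391 / 0.01535 = 0.9062
β_Ingram = 0.02823 / 0.01535 = 1.8391
β_P = Σ w_i β_i = 0.06×1.3277 + 0.13×1.1609 + 0.24×0.9349 + 0.17×0.8169 + 0.24×0.9062 + 0.16×1.8391 = 1.1056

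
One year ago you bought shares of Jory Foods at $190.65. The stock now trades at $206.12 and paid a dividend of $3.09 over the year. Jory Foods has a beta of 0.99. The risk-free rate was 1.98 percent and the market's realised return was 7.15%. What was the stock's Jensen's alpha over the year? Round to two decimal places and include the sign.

+2.64%

Realised HPR = (P1 + D1 − P0) / P0 = (206.12 + 3.09 − 190.65) / 190.65 = 18.56 / 190.65 = 9.7351%
MRP = 7.15% − 1.98% = 5.17%
CAPM required = R_f + β·MRP = 1.98% + 0.99 × 5.17% = 7.0983%
α = realised − required = 9.7351% − 7.0983% = +2.64%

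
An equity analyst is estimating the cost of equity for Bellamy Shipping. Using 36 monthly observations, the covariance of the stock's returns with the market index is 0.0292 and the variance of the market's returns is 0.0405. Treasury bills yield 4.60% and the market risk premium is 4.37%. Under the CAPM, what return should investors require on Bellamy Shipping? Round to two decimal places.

β = Cov(R_i, R_m) / Var(R_m) = 0.0292 / 0.0405 = 0.7210
E(R) = R_f + β × MRP = 4.60% + 0.7210 × 4.37% = 7.75%

7.75%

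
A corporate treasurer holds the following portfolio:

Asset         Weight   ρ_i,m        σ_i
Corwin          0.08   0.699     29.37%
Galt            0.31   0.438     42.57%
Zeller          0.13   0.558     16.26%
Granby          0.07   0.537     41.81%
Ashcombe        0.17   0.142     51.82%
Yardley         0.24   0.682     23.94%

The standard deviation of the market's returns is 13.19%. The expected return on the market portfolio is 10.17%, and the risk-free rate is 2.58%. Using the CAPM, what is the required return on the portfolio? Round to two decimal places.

β_Corwin = 0.699 × 29.37% / 13.19% = 1.5565
β_Galt = 0.438 × 42.57% / 13.19% = 1.4136
β_Zeller = 0.558 × 16.26% / 13.19% = 0.6879
β_Granby = 0.537 × 41.81% / 13.19% = 1.7022
β_Ashcombe = 0.142 × 51.82% / 13.19% = 0.5579
β_Yardley = 0.682 × 23.94% / 13.19% = 1.2378
β_P = Σ w_i β_i = 0.08×1.5565 + 0.31×1.4136 + 0.13×0.6879 + 0.07×1.7022 + 0.17×0.5579 + 0.24×1.2378 = 1.1632
MRP = 10.17% − 2.58% = 7.59%
E(R_P) = R_f + β_P × MRP = 2.58% + 1.1632 × 7.59% = 11.41%

11.41%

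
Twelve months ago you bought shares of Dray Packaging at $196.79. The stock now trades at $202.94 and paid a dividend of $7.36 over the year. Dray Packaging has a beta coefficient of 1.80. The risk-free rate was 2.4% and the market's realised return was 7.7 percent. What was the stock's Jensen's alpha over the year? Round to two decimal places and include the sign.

Realised HPR = (P1 + D1 − P0) / P0 = (202.94 + 7.36 − 196.79) / 196.79 = 13.51 / 196.79 = 6.8652%
MRP = 7.7% − 2.4% = 5.30%
CAPM required = R_f + β·MRP = 2.4% + 1.80 × 5.3% = 11.9400%
α = realised − required = 6.8652% − 11.9400% = -5.07%

-5.07%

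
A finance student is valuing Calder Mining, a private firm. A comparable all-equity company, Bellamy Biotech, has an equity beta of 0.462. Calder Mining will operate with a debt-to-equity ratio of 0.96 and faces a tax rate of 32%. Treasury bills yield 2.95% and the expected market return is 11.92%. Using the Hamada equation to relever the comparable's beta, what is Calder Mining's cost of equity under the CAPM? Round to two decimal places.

β_L = β_U × [1 + (1 − t)(D/E)] = 0.462 × [1 + (1 − 0.32) × 0.96]
    = 0.462 × [1 + 0.68 × 0.96] = 0.462 × 1.6528 = 0.7636
MRP = 11.92% − 2.95% = 8.97%
E(R) = R_f + β_L × MRP = 2.95% + 0.7636 × 8.97% = 9.80%

9.80%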